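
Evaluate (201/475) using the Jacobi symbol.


Compute (201/475) via quadratic reciprocity:
  reciprocity: (201/475) -> +(475/201)
  reduce: (73/201)
  reciprocity: (73/201) -> +(201/73)
  reduce: (55/73)
  reciprocity: (55/73) -> +(73/55)
  reduce: (18/55)
  pull out 2: (2/55) = +1  (since 55 mod 8 = 7)
  reciprocity: (9/55) -> +(55/9)
  reduce: (1/9)
  (1/9) = 1
Product of signs = 1

1


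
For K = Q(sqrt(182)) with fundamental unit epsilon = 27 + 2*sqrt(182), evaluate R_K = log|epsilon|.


epsilon = 27 + 2*sqrt(182)
= 53.9815
R = ln(53.9815)
= 3.9886

3.9886


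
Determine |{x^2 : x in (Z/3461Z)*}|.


For prime p, the number of non-zero quadratic residues is (p-1)/2.
= (3461-1)/2
= 1730

1730


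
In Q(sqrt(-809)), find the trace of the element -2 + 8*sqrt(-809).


Tr(a + b*sqrt(d)) = (a + b*sqrt(d)) + (a - b*sqrt(d)) = 2a
= 2 * (-2)
= -4

-4


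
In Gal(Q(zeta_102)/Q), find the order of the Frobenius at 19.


The Frobenius at p in Gal(Q(zeta_n)/Q) = (Z/nZ)* is the class of p, so its order is ord_102(19), the smallest k >= 1 with 19^k = 1 mod 102.
n = 102 = 2 * 3 * 17, phi(102) = 32; the order divides phi(n).
Divisors of 32: 1, 2, 4, 8, 16, 32
Repeated squaring mod 102: 19^1 = 19, 19^2 = 55, 19^4 = 67, 19^8 = 1, 19^16 = 1, 19^32 = 1
Test divisors in increasing order:
  k=1: 19^1 = 19 mod 102
  k=2: 19^2 = 55 mod 102
  k=4: 19^4 = 67 mod 102
  k=8: 19^8 = 1 mod 102  <- first divisor giving 1
Order = 8

8


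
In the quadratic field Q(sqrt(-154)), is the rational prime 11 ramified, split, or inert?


K = Q(sqrt(-154)). Since d mod 4 = 2, disc(K) = -616.
Check p | disc: -616 mod 11 = 0.
p divides disc, so p ramifies: (p) = P^2 with e=2, f=1, g=1.
Therefore p is ramified.

ramified


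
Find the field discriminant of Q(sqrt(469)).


For K = Q(sqrt(d)) with d squarefree: disc(K) = d if d = 1 mod 4, and disc(K) = 4d if d = 2 or 3 mod 4.
Here d = 469, and d mod 4 = 1.
d = 1 mod 4 (O_K = Z[(1+sqrt(d))/2]), so disc(K) = d = 469

469


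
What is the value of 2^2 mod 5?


p = 5 is prime and the exponent is (p-1)/2 = 2, so by Euler's criterion 2^2 = (2/5) = +1 or -1 mod 5.
Compute by square-and-multiply:
  2 = 2 (binary 10)
  Repeated squaring mod 5: 2^1 = 2, 2^2 = 4
  2^2 = 4 mod 5
Result 4 = p - 1 = -1 mod 5: 2 is a quadratic non-residue mod 5. As a residue in [0, p-1] the value is 4.
2^2 mod 5 = 4

4


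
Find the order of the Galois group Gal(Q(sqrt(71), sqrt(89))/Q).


The 2 square roots of distinct primes are multiplicatively independent over Q,
so [K:Q] = 2^2 and Gal(K/Q) is isomorphic to (Z/2Z)^2.
|Gal| = 2^2 = 4

4


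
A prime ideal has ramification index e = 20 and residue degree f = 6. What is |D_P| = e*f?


|D_P| = e * f
= 20 * 6
= 120

120


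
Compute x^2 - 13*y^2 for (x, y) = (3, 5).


x^2 - d*y^2
= 3^2 - 13*5^2
= 9 - 325
= -316

-316


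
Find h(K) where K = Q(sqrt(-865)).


K = Q(sqrt(-865)). d mod 4 = 3, so D = disc(K) = 4d = -3460
h(K) equals the number of primitive reduced positive-definite forms (a, b, c) = a*x^2 + b*x*y + c*y^2 with b^2 - 4ac = D,
where reduced means |b| <= a <= c, with b >= 0 whenever |b| = a or a = c, and primitive means gcd(a, b, c) = 1.
Reduced forces 3a^2 <= |D| = 3460, so 1 <= a <= 33; b must have the parity of D, and c = (b^2 - D)/(4a) must be an integer >= a.
Enumerate a = 1..33, b in [-a, a]:
  a=1: (1, 0, 865)  [1]
  a=2: (2, 2, 433)  [1]
  a=3..4: none
  a=5: (5, 0, 173)  [1]
  a=6..9: none
  a=10: (10, 10, 89)  [1]
  a=11: (11, -4, 79), (11, 4, 79)  [2]
  a=12..16: none
  a=17: (17, -12, 53), (17, 12, 53)  [2]
  a=18: none
  a=19: (19, -6, 46), (19, 6, 46)  [2]
  a=20..21: none
  a=22: (22, -18, 43), (22, 18, 43)  [2]
  a=23: (23, -6, 38), (23, 6, 38)  [2]
  a=24..28: none
  a=29: (29, -22, 34), (29, 22, 34)  [2]
  a=30..33: none
Total reduced forms: 1 + 1 + 1 + 1 + 2 + 2 + 2 + 2 + 2 + 2 = 16
h = 16

16


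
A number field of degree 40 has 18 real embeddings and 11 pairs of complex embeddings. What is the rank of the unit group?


By Dirichlet's unit theorem:
rank = r1 + r2 - 1
= 18 + 11 - 1
= 28

28


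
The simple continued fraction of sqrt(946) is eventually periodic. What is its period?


Run the CF algorithm for sqrt(946).
a_0 = floor(sqrt(946)) = 30; set m_0=0, q_0=1.
Recurrence: m' = q*a - m,  q' = (d - m'^2)/q,  a' = floor((a_0 + m')/q').
  step 1: m=30, q=46, a=1
  step 2: m=16, q=15, a=3
  step 3: m=29, q=7, a=8
  step 4: m=27, q=31, a=1
  step 5: m=4, q=30, a=1
  step 6: m=26, q=9, a=6
  step 7: m=28, q=18, a=3
  step 8: m=26, q=15, a=3
  step 9: m=19, q=39, a=1
  step 10: m=20, q=14, a=3
  step 11: m=22, q=33, a=1
  step 12: m=11, q=25, a=1
  step 13: m=14, q=30, a=1
  step 14: m=16, q=23, a=2
  step 15: m=30, q=2, a=30
  step 16: m=30, q=23, a=2
  step 17: m=16, q=30, a=1
  step 18: m=14, q=25, a=1
  step 19: m=11, q=33, a=1
  step 20: m=22, q=14, a=3
  step 21: m=20, q=39, a=1
  step 22: m=19, q=15, a=3
  step 23: m=26, q=18, a=3
  step 24: m=28, q=9, a=6
  step 25: m=26, q=30, a=1
  step 26: m=4, q=31, a=1
  step 27: m=27, q=7, a=8
  step 28: m=29, q=15, a=3
  step 29: m=16, q=46, a=1
  step 30: m=30, q=1, a=60
a_30 = 2*a_0 = 60, so the period closes here.
sqrt(946) = [30; 1, 3, 8, 1, 1, 6, 3, 3, 1, 3, 1, 1, 1, 2, 30, 2, 1, 1, 1, 3, 1, 3, 3, 6, 1, 1, 8, 3, 1, 60]
Period length = 30

30


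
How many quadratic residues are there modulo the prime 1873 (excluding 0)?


For prime p, the number of non-zero quadratic residues is (p-1)/2.
= (1873-1)/2
= 936

936


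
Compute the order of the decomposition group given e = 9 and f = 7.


|D_P| = e * f
= 9 * 7
= 63

63


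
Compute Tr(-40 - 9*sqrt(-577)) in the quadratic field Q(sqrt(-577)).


Tr(a + b*sqrt(d)) = (a + b*sqrt(d)) + (a - b*sqrt(d)) = 2a
= 2 * (-40)
= -80

-80


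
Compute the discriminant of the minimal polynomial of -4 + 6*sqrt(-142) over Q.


The element -4 + 6*sqrt(-142) has minimal polynomial:
x^2 + 8*x + 5128
Discriminant = (8)^2 - 4*(5128)
= 64 - 20512
= -20448

-20448


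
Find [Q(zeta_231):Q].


The degree equals Euler's totient phi(231).
231 = 3 * 7 * 11
phi(231) = 120

120


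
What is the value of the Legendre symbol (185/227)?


p = 227 is prime, so compute (185/227) with the reciprocity algorithm (Jacobi-symbol steps: pull out 2s via (2/n), flip via reciprocity, reduce):
  reciprocity: (185/227) -> +(227/185)
  reduce: (42/185)
  pull out 2: (2/185) = +1  (since 185 mod 8 = 1)
  reciprocity: (21/185) -> +(185/21)
  reduce: (17/21)
  reciprocity: (17/21) -> +(21/17)
  reduce: (4/17)
  pull out 2: (2/17) = +1  (since 17 mod 8 = 1)
  pull out 2: (2/17) = +1  (since 17 mod 8 = 1)
  (1/17) = 1
Product of signs = 1
(185/227) = 1

1


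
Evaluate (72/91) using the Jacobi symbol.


Compute (72/91) via quadratic reciprocity:
  pull out 2: (2/91) = -1  (since 91 mod 8 = 3)
  pull out 2: (2/91) = -1  (since 91 mod 8 = 3)
  pull out 2: (2/91) = -1  (since 91 mod 8 = 3)
  reciprocity: (9/91) -> +(91/9)
  reduce: (1/9)
  (1/9) = 1
Product of signs = -1

-1


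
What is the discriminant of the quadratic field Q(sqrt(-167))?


For K = Q(sqrt(d)) with d squarefree: disc(K) = d if d = 1 mod 4, and disc(K) = 4d if d = 2 or 3 mod 4.
Here d = -167, and d mod 4 = 1.
d = 1 mod 4 (O_K = Z[(1+sqrt(d))/2]), so disc(K) = d = -167

-167


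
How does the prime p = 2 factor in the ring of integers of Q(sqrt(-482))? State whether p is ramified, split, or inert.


K = Q(sqrt(-482)). Since d mod 4 = 2, disc(K) = -1928.
Check p | disc: -1928 mod 2 = 0.
p divides disc, so p ramifies: (p) = P^2 with e=2, f=1, g=1.
Therefore p is ramified.

ramified


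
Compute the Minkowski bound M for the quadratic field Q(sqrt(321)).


d = 321, d mod 4 = 1, so disc(K) = d = 321; |disc(K)| = 321
Real quadratic field, so n = 2, s = r2 = 0, r1 = 2
M = (n!/n^n) * (4/pi)^s * sqrt(|disc(K)|) = (2!/2^2) * (4/pi)^0 * sqrt(321)
= 0.5 * 1.000000 * 17.916473
= 8.9582

8.9582


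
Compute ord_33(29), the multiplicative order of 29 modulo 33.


We want ord_33(29), the smallest k >= 1 with 29^k = 1 mod 33.
n = 33 = 3 * 11, phi(33) = 20; the order divides phi(n).
Divisors of 20: 1, 2, 4, 5, 10, 20
Repeated squaring mod 33: 29^1 = 29, 29^2 = 16, 29^4 = 25, 29^8 = 31, 29^16 = 4
Test divisors in increasing order:
  k=1: 29^1 = 29 mod 33
  k=2: 29^2 = 16 mod 33
  k=4: 29^4 = 25 mod 33
  k=5: 29^5 = 25 * 29 = 32 mod 33
  k=10: 29^10 = 31 * 16 = 1 mod 33  <- first divisor giving 1
Order = 10

10


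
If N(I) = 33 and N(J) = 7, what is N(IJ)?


N(IJ) = N(I) * N(J)
= 33 * 7
= 231

231


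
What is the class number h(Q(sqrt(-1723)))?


K = Q(sqrt(-1723)). d mod 4 = 1, so D = disc(K) = d = -1723
h(K) equals the number of primitive reduced positive-definite forms (a, b, c) = a*x^2 + b*x*y + c*y^2 with b^2 - 4ac = D,
where reduced means |b| <= a <= c, with b >= 0 whenever |b| = a or a = c, and primitive means gcd(a, b, c) = 1.
Reduced forces 3a^2 <= |D| = 1723, so 1 <= a <= 23; b must have the parity of D, and c = (b^2 - D)/(4a) must be an integer >= a.
Enumerate a = 1..23, b in [-a, a]:
  a=1: (1, 1, 431)  [1]
  a=2..10: none
  a=11: (11, -9, 41), (11, 9, 41)  [2]
  a=12..18: none
  a=19: (19, -5, 23), (19, 5, 23)  [2]
  a=20..23: none
Total reduced forms: 1 + 2 + 2 = 5
h = 5

5


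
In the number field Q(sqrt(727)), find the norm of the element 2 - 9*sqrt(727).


N(a + b*sqrt(d)) = a^2 - d*b^2
= (2)^2 - (727)*(-9)^2
= 4 - 58887
= -58883

-58883


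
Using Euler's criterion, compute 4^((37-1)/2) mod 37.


p = 37 is prime and the exponent is (p-1)/2 = 18, so by Euler's criterion 4^18 = (4/37) = +1 or -1 mod 37.
Compute by square-and-multiply:
  18 = 16 + 2 (binary 10010)
  Repeated squaring mod 37: 4^1 = 4, 4^2 = 16, 4^4 = 34, 4^8 = 9, 4^16 = 7
  4^18 = 4^16 * 4^2 = 7 * 16 mod 37
    7 * 16 = 112 = 1 mod 37
  4^18 = 1 mod 37
Result 1: 4 is a quadratic residue mod 37.
4^18 mod 37 = 1

1


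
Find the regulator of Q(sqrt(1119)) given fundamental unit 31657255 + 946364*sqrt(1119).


epsilon = 31657255 + 946364*sqrt(1119)
= 6.3315e+07
R = ln(6.3315e+07)
= 17.9636

17.9636


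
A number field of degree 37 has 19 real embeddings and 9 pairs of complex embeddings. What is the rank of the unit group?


By Dirichlet's unit theorem:
rank = r1 + r2 - 1
= 19 + 9 - 1
= 27

27


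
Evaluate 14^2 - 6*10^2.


x^2 - d*y^2
= 14^2 - 6*10^2
= 196 - 600
= -404

-404


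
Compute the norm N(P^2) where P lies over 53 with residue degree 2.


N(P^a) = p^(a*f)
= 53^(2*2)
= 53^4
= 7890481

7890481


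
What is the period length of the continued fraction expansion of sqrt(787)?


Run the CF algorithm for sqrt(787).
a_0 = floor(sqrt(787)) = 28; set m_0=0, q_0=1.
Recurrence: m' = q*a - m,  q' = (d - m'^2)/q,  a' = floor((a_0 + m')/q').
  step 1: m=28, q=3, a=18
  step 2: m=26, q=37, a=1
  step 3: m=11, q=18, a=2
  step 4: m=25, q=9, a=5
  step 5: m=20, q=43, a=1
  step 6: m=23, q=6, a=8
  step 7: m=25, q=27, a=1
  step 8: m=2, q=29, a=1
  step 9: m=27, q=2, a=27
  step 10: m=27, q=29, a=1
  step 11: m=2, q=27, a=1
  step 12: m=25, q=6, a=8
  step 13: m=23, q=43, a=1
  step 14: m=20, q=9, a=5
  step 15: m=25, q=18, a=2
  step 16: m=11, q=37, a=1
  step 17: m=26, q=3, a=18
  step 18: m=28, q=1, a=56
a_18 = 2*a_0 = 56, so the period closes here.
sqrt(787) = [28; 18, 1, 2, 5, 1, 8, 1, 1, 27, 1, 1, 8, 1, 5, 2, 1, 18, 56]
Period length = 18

18


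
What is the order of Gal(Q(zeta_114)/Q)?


|Gal(Q(zeta_114)/Q)| = phi(114)
= 36

36


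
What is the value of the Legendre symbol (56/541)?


p = 541 is prime, so compute (56/541) with the reciprocity algorithm (Jacobi-symbol steps: pull out 2s via (2/n), flip via reciprocity, reduce):
  pull out 2: (2/541) = -1  (since 541 mod 8 = 5)
  pull out 2: (2/541) = -1  (since 541 mod 8 = 5)
  pull out 2: (2/541) = -1  (since 541 mod 8 = 5)
  reciprocity: (7/541) -> +(541/7)
  reduce: (2/7)
  pull out 2: (2/7) = +1  (since 7 mod 8 = 7)
  (1/7) = 1
Product of signs = -1
(56/541) = -1

-1


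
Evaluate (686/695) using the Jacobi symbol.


Compute (686/695) via quadratic reciprocity:
  pull out 2: (2/695) = +1  (since 695 mod 8 = 7)
  reciprocity: (343/695) -> -(695/343)
  reduce: (9/343)
  reciprocity: (9/343) -> +(343/9)
  reduce: (1/9)
  (1/9) = 1
Product of signs = -1

-1


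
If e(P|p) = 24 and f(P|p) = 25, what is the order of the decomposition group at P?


|D_P| = e * f
= 24 * 25
= 600

600


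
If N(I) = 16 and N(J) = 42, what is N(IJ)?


N(IJ) = N(I) * N(J)
= 16 * 42
= 672

672


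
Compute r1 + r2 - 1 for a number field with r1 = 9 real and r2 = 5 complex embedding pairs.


By Dirichlet's unit theorem:
rank = r1 + r2 - 1
= 9 + 5 - 1
= 13

13


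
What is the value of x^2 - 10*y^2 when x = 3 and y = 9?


x^2 - d*y^2
= 3^2 - 10*9^2
= 9 - 810
= -801

-801


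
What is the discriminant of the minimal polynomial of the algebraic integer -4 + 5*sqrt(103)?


The element -4 + 5*sqrt(103) has minimal polynomial:
x^2 + 8*x - 2559
Discriminant = (8)^2 - 4*(-2559)
= 64 + 10236
= 10300

10300


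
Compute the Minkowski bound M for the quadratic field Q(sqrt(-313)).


d = -313, d mod 4 = 3, so disc(K) = 4d = -1252; |disc(K)| = 1252
Imaginary quadratic field, so n = 2, s = r2 = 1, r1 = 0
M = (n!/n^n) * (4/pi)^s * sqrt(|disc(K)|) = (2!/2^2) * (4/pi)^1 * sqrt(1252)
= 0.5 * 1.273240 * 35.383612
= 22.5259

22.5259


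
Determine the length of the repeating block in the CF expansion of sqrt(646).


Run the CF algorithm for sqrt(646).
a_0 = floor(sqrt(646)) = 25; set m_0=0, q_0=1.
Recurrence: m' = q*a - m,  q' = (d - m'^2)/q,  a' = floor((a_0 + m')/q').
  step 1: m=25, q=21, a=2
  step 2: m=17, q=17, a=2
  step 3: m=17, q=21, a=2
  step 4: m=25, q=1, a=50
a_4 = 2*a_0 = 50, so the period closes here.
sqrt(646) = [25; 2, 2, 2, 50]
Period length = 4

4


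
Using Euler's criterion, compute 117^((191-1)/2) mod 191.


p = 191 is prime and the exponent is (p-1)/2 = 95, so by Euler's criterion 117^95 = (117/191) = +1 or -1 mod 191.
Compute by square-and-multiply:
  95 = 64 + 16 + 8 + 4 + 2 + 1 (binary 1011111)
  Repeated squaring mod 191: 117^1 = 117, 117^2 = 128, 117^4 = 149, 117^8 = 45, 117^16 = 115, 117^32 = 46, 117^64 = 15
  117^95 = 117^64 * 117^16 * 117^8 * 117^4 * 117^2 * 117^1 = 15 * 115 * 45 * 149 * 128 * 117 mod 191
    15 * 115 = 1725 = 6 mod 191
    6 * 45 = 270 = 79 mod 191
    79 * 149 = 11771 = 120 mod 191
    120 * 128 = 15360 = 80 mod 191
    80 * 117 = 9360 = 1 mod 191
  117^95 = 1 mod 191
Result 1: 117 is a quadratic residue mod 191.
117^95 mod 191 = 1

1


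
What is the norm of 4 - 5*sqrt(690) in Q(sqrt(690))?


N(a + b*sqrt(d)) = a^2 - d*b^2
= (4)^2 - (690)*(-5)^2
= 16 - 17250
= -17234

-17234


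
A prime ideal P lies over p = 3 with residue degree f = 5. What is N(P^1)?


N(P^a) = p^(a*f)
= 3^(1*5)
= 3^5
= 243

243


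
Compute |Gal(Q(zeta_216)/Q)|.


|Gal(Q(zeta_216)/Q)| = phi(216)
= 72

72


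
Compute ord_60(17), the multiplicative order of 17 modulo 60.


We want ord_60(17), the smallest k >= 1 with 17^k = 1 mod 60.
n = 60 = 2^2 * 3 * 5, phi(60) = 16; the order divides phi(n).
Divisors of 16: 1, 2, 4, 8, 16
Repeated squaring mod 60: 17^1 = 17, 17^2 = 49, 17^4 = 1, 17^8 = 1, 17^16 = 1
Test divisors in increasing order:
  k=1: 17^1 = 17 mod 60
  k=2: 17^2 = 49 mod 60
  k=4: 17^4 = 1 mod 60  <- first divisor giving 1
Order = 4

4


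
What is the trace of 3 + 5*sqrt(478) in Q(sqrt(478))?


Tr(a + b*sqrt(d)) = (a + b*sqrt(d)) + (a - b*sqrt(d)) = 2a
= 2 * (3)
= 6

6


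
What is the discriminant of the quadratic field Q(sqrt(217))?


For K = Q(sqrt(d)) with d squarefree: disc(K) = d if d = 1 mod 4, and disc(K) = 4d if d = 2 or 3 mod 4.
Here d = 217, and d mod 4 = 1.
d = 1 mod 4 (O_K = Z[(1+sqrt(d))/2]), so disc(K) = d = 217

217


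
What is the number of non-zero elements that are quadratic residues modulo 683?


For prime p, the number of non-zero quadratic residues is (p-1)/2.
= (683-1)/2
= 341

341


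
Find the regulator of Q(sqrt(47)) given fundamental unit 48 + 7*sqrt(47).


epsilon = 48 + 7*sqrt(47)
= 95.9896
R = ln(95.9896)
= 4.5642

4.5642


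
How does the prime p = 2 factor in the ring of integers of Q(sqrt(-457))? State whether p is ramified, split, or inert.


K = Q(sqrt(-457)). Since d mod 4 = 3, disc(K) = -1828.
Check p | disc: -1828 mod 2 = 0.
p divides disc, so p ramifies: (p) = P^2 with e=2, f=1, g=1.
Therefore p is ramified.

ramified


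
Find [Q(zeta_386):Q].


The degree equals Euler's totient phi(386).
386 = 2 * 193
phi(386) = 192

192


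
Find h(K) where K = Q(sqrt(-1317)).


K = Q(sqrt(-1317)). d mod 4 = 3, so D = disc(K) = 4d = -5268
h(K) equals the number of primitive reduced positive-definite forms (a, b, c) = a*x^2 + b*x*y + c*y^2 with b^2 - 4ac = D,
where reduced means |b| <= a <= c, with b >= 0 whenever |b| = a or a = c, and primitive means gcd(a, b, c) = 1.
Reduced forces 3a^2 <= |D| = 5268, so 1 <= a <= 41; b must have the parity of D, and c = (b^2 - D)/(4a) must be an integer >= a.
Enumerate a = 1..41, b in [-a, a]:
  a=1: (1, 0, 1317)  [1]
  a=2: (2, 2, 659)  [1]
  a=3: (3, 0, 439)  [1]
  a=4..5: none
  a=6: (6, 6, 221)  [1]
  a=7..10: none
  a=11: (11, -10, 122), (11, 10, 122)  [2]
  a=12: none
  a=13: (13, -6, 102), (13, 6, 102)  [2]
  a=14..16: none
  a=17: (17, -6, 78), (17, 6, 78)  [2]
  a=18..21: none
  a=22: (22, -10, 61), (22, 10, 61)  [2]
  a=23..25: none
  a=26: (26, -6, 51), (26, 6, 51)  [2]
  a=27..30: none
  a=31: (31, -8, 43), (31, 8, 43)  [2]
  a=32: none
  a=33: (33, -12, 41), (33, 12, 41)  [2]
  a=34: (34, -6, 39), (34, 6, 39)  [2]
  a=35..41: none
Total reduced forms: 1 + 1 + 1 + 1 + 2 + 2 + 2 + 2 + 2 + 2 + 2 + 2 = 20
h = 20

20


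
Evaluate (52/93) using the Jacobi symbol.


Compute (52/93) via quadratic reciprocity:
  pull out 2: (2/93) = -1  (since 93 mod 8 = 5)
  pull out 2: (2/93) = -1  (since 93 mod 8 = 5)
  reciprocity: (13/93) -> +(93/13)
  reduce: (2/13)
  pull out 2: (2/13) = -1  (since 13 mod 8 = 5)
  (1/13) = 1
Product of signs = -1

-1


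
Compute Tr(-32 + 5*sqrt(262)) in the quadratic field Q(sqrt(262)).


Tr(a + b*sqrt(d)) = (a + b*sqrt(d)) + (a - b*sqrt(d)) = 2a
= 2 * (-32)
= -64

-64


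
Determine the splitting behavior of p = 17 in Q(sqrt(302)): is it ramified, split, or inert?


K = Q(sqrt(302)). Since d mod 4 = 2, disc(K) = 1208.
Check p | disc: 1208 mod 17 = 1.
p does not divide disc. Compute Legendre symbol (d/p):
13^((17-1)/2) mod 17 = 1
(d/p) = 1, so p splits: (p) = P*P' with e=1, f=1, g=2.
Therefore p is split.

split


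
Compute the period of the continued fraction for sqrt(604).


Run the CF algorithm for sqrt(604).
a_0 = floor(sqrt(604)) = 24; set m_0=0, q_0=1.
Recurrence: m' = q*a - m,  q' = (d - m'^2)/q,  a' = floor((a_0 + m')/q').
  step 1: m=24, q=28, a=1
  step 2: m=4, q=21, a=1
  step 3: m=17, q=15, a=2
  step 4: m=13, q=29, a=1
  step 5: m=16, q=12, a=3
  step 6: m=20, q=17, a=2
  step 7: m=14, q=24, a=1
  step 8: m=10, q=21, a=1
  step 9: m=11, q=23, a=1
  step 10: m=12, q=20, a=1
  step 11: m=8, q=27, a=1
  step 12: m=19, q=9, a=4
  step 13: m=17, q=35, a=1
  step 14: m=18, q=8, a=5
  step 15: m=22, q=15, a=3
  step 16: m=23, q=5, a=9
  step 17: m=22, q=24, a=1
  step 18: m=2, q=25, a=1
  step 19: m=23, q=3, a=15
  step 20: m=22, q=40, a=1
  step 21: m=18, q=7, a=6
  step 22: m=24, q=4, a=12
  step 23: m=24, q=7, a=6
  step 24: m=18, q=40, a=1
  step 25: m=22, q=3, a=15
  step 26: m=23, q=25, a=1
  step 27: m=2, q=24, a=1
  step 28: m=22, q=5, a=9
  step 29: m=23, q=15, a=3
  step 30: m=22, q=8, a=5
  step 31: m=18, q=35, a=1
  step 32: m=17, q=9, a=4
  step 33: m=19, q=27, a=1
  step 34: m=8, q=20, a=1
  step 35: m=12, q=23, a=1
  step 36: m=11, q=21, a=1
  step 37: m=10, q=24, a=1
  step 38: m=14, q=17, a=2
  step 39: m=20, q=12, a=3
  step 40: m=16, q=29, a=1
  step 41: m=13, q=15, a=2
  step 42: m=17, q=21, a=1
  step 43: m=4, q=28, a=1
  step 44: m=24, q=1, a=48
a_44 = 2*a_0 = 48, so the period closes here.
sqrt(604) = [24; 1, 1, 2, 1, 3, 2, 1, 1, 1, 1, 1, 4, 1, 5, 3, 9, 1, 1, 15, 1, 6, 12, 6, 1, 15, 1, 1, 9, 3, 5, 1, 4, 1, 1, 1, 1, 1, 2, 3, 1, 2, 1, 1, 48]
Period length = 44

44


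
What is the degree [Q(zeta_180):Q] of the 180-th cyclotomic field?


The degree equals Euler's totient phi(180).
180 = 2^2 * 3^2 * 5
phi(180) = 48

48


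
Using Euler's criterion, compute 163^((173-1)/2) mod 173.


p = 173 is prime and the exponent is (p-1)/2 = 86, so by Euler's criterion 163^86 = (163/173) = +1 or -1 mod 173.
Compute by square-and-multiply:
  86 = 64 + 16 + 4 + 2 (binary 1010110)
  Repeated squaring mod 173: 163^1 = 163, 163^2 = 100, 163^4 = 139, 163^8 = 118, 163^16 = 84, 163^32 = 136, 163^64 = 158
  163^86 = 163^64 * 163^16 * 163^4 * 163^2 = 158 * 84 * 139 * 100 mod 173
    158 * 84 = 13272 = 124 mod 173
    124 * 139 = 17236 = 109 mod 173
    109 * 100 = 10900 = 1 mod 173
  163^86 = 1 mod 173
Result 1: 163 is a quadratic residue mod 173.
163^86 mod 173 = 1

1


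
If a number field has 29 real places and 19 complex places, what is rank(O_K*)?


By Dirichlet's unit theorem:
rank = r1 + r2 - 1
= 29 + 19 - 1
= 47

47


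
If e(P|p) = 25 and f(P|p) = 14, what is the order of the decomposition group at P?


|D_P| = e * f
= 25 * 14
= 350

350


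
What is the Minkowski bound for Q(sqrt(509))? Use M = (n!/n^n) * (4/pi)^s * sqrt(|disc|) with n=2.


d = 509, d mod 4 = 1, so disc(K) = d = 509; |disc(K)| = 509
Real quadratic field, so n = 2, s = r2 = 0, r1 = 2
M = (n!/n^n) * (4/pi)^s * sqrt(|disc(K)|) = (2!/2^2) * (4/pi)^0 * sqrt(509)
= 0.5 * 1.000000 * 22.561028
= 11.2805

11.2805


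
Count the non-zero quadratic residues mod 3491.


For prime p, the number of non-zero quadratic residues is (p-1)/2.
= (3491-1)/2
= 1745

1745


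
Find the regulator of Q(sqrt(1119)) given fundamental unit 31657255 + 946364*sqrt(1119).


epsilon = 31657255 + 946364*sqrt(1119)
= 6.3315e+07
R = ln(6.3315e+07)
= 17.9636

17.9636


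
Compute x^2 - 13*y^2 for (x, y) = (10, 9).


x^2 - d*y^2
= 10^2 - 13*9^2
= 100 - 1053
= -953

-953


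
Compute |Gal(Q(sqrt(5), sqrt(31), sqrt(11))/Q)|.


The 3 square roots of distinct primes are multiplicatively independent over Q,
so [K:Q] = 2^3 and Gal(K/Q) is isomorphic to (Z/2Z)^3.
|Gal| = 2^3 = 8

8


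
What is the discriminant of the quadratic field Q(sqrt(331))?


For K = Q(sqrt(d)) with d squarefree: disc(K) = d if d = 1 mod 4, and disc(K) = 4d if d = 2 or 3 mod 4.
Here d = 331, and d mod 4 = 3.
d = 3 mod 4, not 1 (O_K = Z[sqrt(d)]), so disc(K) = 4d = 4 * (331) = 1324

1324


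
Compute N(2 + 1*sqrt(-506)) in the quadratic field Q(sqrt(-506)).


N(a + b*sqrt(d)) = a^2 - d*b^2
= (2)^2 - (-506)*(1)^2
= 4 + 506
= 510

510


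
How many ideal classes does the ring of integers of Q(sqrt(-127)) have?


K = Q(sqrt(-127)). d mod 4 = 1, so D = disc(K) = d = -127
h(K) equals the number of primitive reduced positive-definite forms (a, b, c) = a*x^2 + b*x*y + c*y^2 with b^2 - 4ac = D,
where reduced means |b| <= a <= c, with b >= 0 whenever |b| = a or a = c, and primitive means gcd(a, b, c) = 1.
Reduced forces 3a^2 <= |D| = 127, so 1 <= a <= 6; b must have the parity of D, and c = (b^2 - D)/(4a) must be an integer >= a.
Enumerate a = 1..6, b in [-a, a]:
  a=1: (1, 1, 32)  [1]
  a=2: (2, -1, 16), (2, 1, 16)  [2]
  a=3: none
  a=4: (4, -1, 8), (4, 1, 8)  [2]
  a=5..6: none
Total reduced forms: 1 + 2 + 2 = 5
h = 5

5


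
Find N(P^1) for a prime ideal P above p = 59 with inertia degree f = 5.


N(P^a) = p^(a*f)
= 59^(1*5)
= 59^5
= 714924299

714924299


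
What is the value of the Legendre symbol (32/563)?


p = 563 is prime, so compute (32/563) with the reciprocity algorithm (Jacobi-symbol steps: pull out 2s via (2/n), flip via reciprocity, reduce):
  pull out 2: (2/563) = -1  (since 563 mod 8 = 3)
  pull out 2: (2/563) = -1  (since 563 mod 8 = 3)
  pull out 2: (2/563) = -1  (since 563 mod 8 = 3)
  pull out 2: (2/563) = -1  (since 563 mod 8 = 3)
  pull out 2: (2/563) = -1  (since 563 mod 8 = 3)
  (1/563) = 1
Product of signs = -1
(32/563) = -1

-1


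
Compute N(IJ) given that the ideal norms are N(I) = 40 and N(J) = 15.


N(IJ) = N(I) * N(J)
= 40 * 15
= 600

600


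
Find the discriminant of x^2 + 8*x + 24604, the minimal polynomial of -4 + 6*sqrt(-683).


The element -4 + 6*sqrt(-683) has minimal polynomial:
x^2 + 8*x + 24604
Discriminant = (8)^2 - 4*(24604)
= 64 - 98416
= -98352

-98352


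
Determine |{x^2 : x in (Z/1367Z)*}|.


For prime p, the number of non-zero quadratic residues is (p-1)/2.
= (1367-1)/2
= 683

683


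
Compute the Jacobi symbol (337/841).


Compute (337/841) via quadratic reciprocity:
  reciprocity: (337/841) -> +(841/337)
  reduce: (167/337)
  reciprocity: (167/337) -> +(337/167)
  reduce: (3/167)
  reciprocity: (3/167) -> -(167/3)
  reduce: (2/3)
  pull out 2: (2/3) = -1  (since 3 mod 8 = 3)
  (1/3) = 1
Product of signs = 1

1


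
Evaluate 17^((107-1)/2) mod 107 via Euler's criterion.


p = 107 is prime and the exponent is (p-1)/2 = 53, so by Euler's criterion 17^53 = (17/107) = +1 or -1 mod 107.
Compute by square-and-multiply:
  53 = 32 + 16 + 4 + 1 (binary 110101)
  Repeated squaring mod 107: 17^1 = 17, 17^2 = 75, 17^4 = 61, 17^8 = 83, 17^16 = 41, 17^32 = 76
  17^53 = 17^32 * 17^16 * 17^4 * 17^1 = 76 * 41 * 61 * 17 mod 107
    76 * 41 = 3116 = 13 mod 107
    13 * 61 = 793 = 44 mod 107
    44 * 17 = 748 = 106 mod 107
  17^53 = 106 mod 107
Result 106 = p - 1 = -1 mod 107: 17 is a quadratic non-residue mod 107. As a residue in [0, p-1] the value is 106.
17^53 mod 107 = 106

106


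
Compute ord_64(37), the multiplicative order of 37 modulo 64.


We want ord_64(37), the smallest k >= 1 with 37^k = 1 mod 64.
n = 64 = 2^6, phi(64) = 32; the order divides phi(n).
Divisors of 32: 1, 2, 4, 8, 16, 32
Repeated squaring mod 64: 37^1 = 37, 37^2 = 25, 37^4 = 49, 37^8 = 33, 37^16 = 1, 37^32 = 1
Test divisors in increasing order:
  k=1: 37^1 = 37 mod 64
  k=2: 37^2 = 25 mod 64
  k=4: 37^4 = 49 mod 64
  k=8: 37^8 = 33 mod 64
  k=16: 37^16 = 1 mod 64  <- first divisor giving 1
Order = 16

16


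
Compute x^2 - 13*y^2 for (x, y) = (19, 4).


x^2 - d*y^2
= 19^2 - 13*4^2
= 361 - 208
= 153

153


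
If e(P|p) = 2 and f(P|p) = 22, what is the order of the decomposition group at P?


|D_P| = e * f
= 2 * 22
= 44

44


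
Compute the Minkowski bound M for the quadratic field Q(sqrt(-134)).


d = -134, d mod 4 = 2, so disc(K) = 4d = -536; |disc(K)| = 536
Imaginary quadratic field, so n = 2, s = r2 = 1, r1 = 0
M = (n!/n^n) * (4/pi)^s * sqrt(|disc(K)|) = (2!/2^2) * (4/pi)^1 * sqrt(536)
= 0.5 * 1.273240 * 23.151674
= 14.7388

14.7388


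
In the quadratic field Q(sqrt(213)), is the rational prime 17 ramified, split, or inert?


K = Q(sqrt(213)). Since d mod 4 = 1, disc(K) = 213.
Check p | disc: 213 mod 17 = 9.
p does not divide disc. Compute Legendre symbol (d/p):
9^((17-1)/2) mod 17 = 1
(d/p) = 1, so p splits: (p) = P*P' with e=1, f=1, g=2.
Therefore p is split.

split


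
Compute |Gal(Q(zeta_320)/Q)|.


|Gal(Q(zeta_320)/Q)| = phi(320)
= 128

128


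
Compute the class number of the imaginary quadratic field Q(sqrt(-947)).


K = Q(sqrt(-947)). d mod 4 = 1, so D = disc(K) = d = -947
h(K) equals the number of primitive reduced positive-definite forms (a, b, c) = a*x^2 + b*x*y + c*y^2 with b^2 - 4ac = D,
where reduced means |b| <= a <= c, with b >= 0 whenever |b| = a or a = c, and primitive means gcd(a, b, c) = 1.
Reduced forces 3a^2 <= |D| = 947, so 1 <= a <= 17; b must have the parity of D, and c = (b^2 - D)/(4a) must be an integer >= a.
Enumerate a = 1..17, b in [-a, a]:
  a=1: (1, 1, 237)  [1]
  a=2: none
  a=3: (3, -1, 79), (3, 1, 79)  [2]
  a=4..8: none
  a=9: (9, -5, 27), (9, 5, 27)  [2]
  a=10..17: none
Total reduced forms: 1 + 2 + 2 = 5
h = 5

5


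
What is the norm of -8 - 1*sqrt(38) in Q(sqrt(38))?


N(a + b*sqrt(d)) = a^2 - d*b^2
= (-8)^2 - (38)*(-1)^2
= 64 - 38
= 26

26


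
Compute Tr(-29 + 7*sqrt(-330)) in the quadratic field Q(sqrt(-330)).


Tr(a + b*sqrt(d)) = (a + b*sqrt(d)) + (a - b*sqrt(d)) = 2a
= 2 * (-29)
= -58

-58


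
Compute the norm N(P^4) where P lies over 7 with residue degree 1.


N(P^a) = p^(a*f)
= 7^(4*1)
= 7^4
= 2401

2401


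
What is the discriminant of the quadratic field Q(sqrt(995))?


For K = Q(sqrt(d)) with d squarefree: disc(K) = d if d = 1 mod 4, and disc(K) = 4d if d = 2 or 3 mod 4.
Here d = 995, and d mod 4 = 3.
d = 3 mod 4, not 1 (O_K = Z[sqrt(d)]), so disc(K) = 4d = 4 * (995) = 3980

3980


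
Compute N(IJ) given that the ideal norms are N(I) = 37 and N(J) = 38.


N(IJ) = N(I) * N(J)
= 37 * 38
= 1406

1406


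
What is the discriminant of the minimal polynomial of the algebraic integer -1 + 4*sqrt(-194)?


The element -1 + 4*sqrt(-194) has minimal polynomial:
x^2 + 2*x + 3105
Discriminant = (2)^2 - 4*(3105)
= 4 - 12420
= -12416

-12416


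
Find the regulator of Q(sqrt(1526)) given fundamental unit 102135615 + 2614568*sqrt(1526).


epsilon = 102135615 + 2614568*sqrt(1526)
= 2.0427e+08
R = ln(2.0427e+08)
= 19.1350

19.1350


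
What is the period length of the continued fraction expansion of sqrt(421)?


Run the CF algorithm for sqrt(421).
a_0 = floor(sqrt(421)) = 20; set m_0=0, q_0=1.
Recurrence: m' = q*a - m,  q' = (d - m'^2)/q,  a' = floor((a_0 + m')/q').
  step 1: m=20, q=21, a=1
  step 2: m=1, q=20, a=1
  step 3: m=19, q=3, a=13
  step 4: m=20, q=7, a=5
  step 5: m=15, q=28, a=1
  step 6: m=13, q=9, a=3
  step 7: m=14, q=25, a=1
  step 8: m=11, q=12, a=2
  step 9: m=13, q=21, a=1
  step 10: m=8, q=17, a=1
  step 11: m=9, q=20, a=1
  step 12: m=11, q=15, a=2
  step 13: m=19, q=4, a=9
  step 14: m=17, q=33, a=1
  step 15: m=16, q=5, a=7
  step 16: m=19, q=12, a=3
  step 17: m=17, q=11, a=3
  step 18: m=16, q=15, a=2
  step 19: m=14, q=15, a=2
  step 20: m=16, q=11, a=3
  step 21: m=17, q=12, a=3
  step 22: m=19, q=5, a=7
  step 23: m=16, q=33, a=1
  step 24: m=17, q=4, a=9
  step 25: m=19, q=15, a=2
  step 26: m=11, q=20, a=1
  step 27: m=9, q=17, a=1
  step 28: m=8, q=21, a=1
  step 29: m=13, q=12, a=2
  step 30: m=11, q=25, a=1
  step 31: m=14, q=9, a=3
  step 32: m=13, q=28, a=1
  step 33: m=15, q=7, a=5
  step 34: m=20, q=3, a=13
  step 35: m=19, q=20, a=1
  step 36: m=1, q=21, a=1
  step 37: m=20, q=1, a=40
a_37 = 2*a_0 = 40, so the period closes here.
sqrt(421) = [20; 1, 1, 13, 5, 1, 3, 1, 2, 1, 1, 1, 2, 9, 1, 7, 3, 3, 2, 2, 3, 3, 7, 1, 9, 2, 1, 1, 1, 2, 1, 3, 1, 5, 13, 1, 1, 40]
Period length = 37

37


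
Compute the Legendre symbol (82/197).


p = 197 is prime, so compute (82/197) with the reciprocity algorithm (Jacobi-symbol steps: pull out 2s via (2/n), flip via reciprocity, reduce):
  pull out 2: (2/197) = -1  (since 197 mod 8 = 5)
  reciprocity: (41/197) -> +(197/41)
  reduce: (33/41)
  reciprocity: (33/41) -> +(41/33)
  reduce: (8/33)
  pull out 2: (2/33) = +1  (since 33 mod 8 = 1)
  pull out 2: (2/33) = +1  (since 33 mod 8 = 1)
  pull out 2: (2/33) = +1  (since 33 mod 8 = 1)
  (1/33) = 1
Product of signs = -1
(82/197) = -1

-1


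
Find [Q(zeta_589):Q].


The degree equals Euler's totient phi(589).
589 = 19 * 31
phi(589) = 540

540


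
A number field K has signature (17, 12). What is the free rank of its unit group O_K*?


By Dirichlet's unit theorem:
rank = r1 + r2 - 1
= 17 + 12 - 1
= 28

28


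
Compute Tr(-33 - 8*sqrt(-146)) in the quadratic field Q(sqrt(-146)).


Tr(a + b*sqrt(d)) = (a + b*sqrt(d)) + (a - b*sqrt(d)) = 2a
= 2 * (-33)
= -66

-66


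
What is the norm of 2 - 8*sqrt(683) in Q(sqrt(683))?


N(a + b*sqrt(d)) = a^2 - d*b^2
= (2)^2 - (683)*(-8)^2
= 4 - 43712
= -43708

-43708


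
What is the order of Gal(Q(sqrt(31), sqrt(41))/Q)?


The 2 square roots of distinct primes are multiplicatively independent over Q,
so [K:Q] = 2^2 and Gal(K/Q) is isomorphic to (Z/2Z)^2.
|Gal| = 2^2 = 4

4


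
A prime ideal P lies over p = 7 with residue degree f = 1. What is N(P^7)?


N(P^a) = p^(a*f)
= 7^(7*1)
= 7^7
= 823543

823543


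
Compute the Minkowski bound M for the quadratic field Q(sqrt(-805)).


d = -805, d mod 4 = 3, so disc(K) = 4d = -3220; |disc(K)| = 3220
Imaginary quadratic field, so n = 2, s = r2 = 1, r1 = 0
M = (n!/n^n) * (4/pi)^s * sqrt(|disc(K)|) = (2!/2^2) * (4/pi)^1 * sqrt(3220)
= 0.5 * 1.273240 * 56.745044
= 36.1250

36.1250


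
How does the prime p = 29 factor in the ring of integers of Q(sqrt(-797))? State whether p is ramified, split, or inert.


K = Q(sqrt(-797)). Since d mod 4 = 3, disc(K) = -3188.
Check p | disc: -3188 mod 29 = 2.
p does not divide disc. Compute Legendre symbol (d/p):
15^((29-1)/2) mod 29 = -1
(d/p) = -1, so p is inert: (p) stays prime with e=1, f=2, g=1.
Therefore p is inert.

inert


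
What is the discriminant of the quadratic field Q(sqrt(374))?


For K = Q(sqrt(d)) with d squarefree: disc(K) = d if d = 1 mod 4, and disc(K) = 4d if d = 2 or 3 mod 4.
Here d = 374, and d mod 4 = 2.
d = 2 mod 4, not 1 (O_K = Z[sqrt(d)]), so disc(K) = 4d = 4 * (374) = 1496

1496


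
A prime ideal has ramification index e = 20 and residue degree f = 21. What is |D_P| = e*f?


|D_P| = e * f
= 20 * 21
= 420

420


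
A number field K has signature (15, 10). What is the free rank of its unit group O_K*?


By Dirichlet's unit theorem:
rank = r1 + r2 - 1
= 15 + 10 - 1
= 24

24


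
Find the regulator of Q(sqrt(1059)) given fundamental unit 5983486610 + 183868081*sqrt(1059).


epsilon = 5983486610 + 183868081*sqrt(1059)
= 1.1967e+10
R = ln(1.1967e+10)
= 23.2054

23.2054


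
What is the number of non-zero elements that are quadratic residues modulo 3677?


For prime p, the number of non-zero quadratic residues is (p-1)/2.
= (3677-1)/2
= 1838

1838


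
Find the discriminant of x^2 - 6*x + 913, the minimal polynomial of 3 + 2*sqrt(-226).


The element 3 + 2*sqrt(-226) has minimal polynomial:
x^2 - 6*x + 913
Discriminant = (-6)^2 - 4*(913)
= 36 - 3652
= -3616

-3616


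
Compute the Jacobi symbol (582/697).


Compute (582/697) via quadratic reciprocity:
  pull out 2: (2/697) = +1  (since 697 mod 8 = 1)
  reciprocity: (291/697) -> +(697/291)
  reduce: (115/291)
  reciprocity: (115/291) -> -(291/115)
  reduce: (61/115)
  reciprocity: (61/115) -> +(115/61)
  reduce: (54/61)
  pull out 2: (2/61) = -1  (since 61 mod 8 = 5)
  reciprocity: (27/61) -> +(61/27)
  reduce: (7/27)
  reciprocity: (7/27) -> -(27/7)
  reduce: (6/7)
  pull out 2: (2/7) = +1  (since 7 mod 8 = 7)
  reciprocity: (3/7) -> -(7/3)
  reduce: (1/3)
  (1/3) = 1
Product of signs = 1

1


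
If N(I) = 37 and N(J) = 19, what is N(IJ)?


N(IJ) = N(I) * N(J)
= 37 * 19
= 703

703


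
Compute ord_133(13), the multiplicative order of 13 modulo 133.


We want ord_133(13), the smallest k >= 1 with 13^k = 1 mod 133.
n = 133 = 7 * 19, phi(133) = 108; the order divides phi(n).
Divisors of 108: 1, 2, 3, 4, 6, 9, 12, 18, 27, 36, 54, 108
Repeated squaring mod 133: 13^1 = 13, 13^2 = 36, 13^4 = 99, 13^8 = 92, 13^16 = 85, 13^32 = 43, 13^64 = 120
Test divisors in increasing order:
  k=1: 13^1 = 13 mod 133
  k=2: 13^2 = 36 mod 133
  k=3: 13^3 = 36 * 13 = 69 mod 133
  k=4: 13^4 = 99 mod 133
  k=6: 13^6 = 99 * 36 = 106 mod 133
  k=9: 13^9 = 92 * 13 = 132 mod 133
  k=12: 13^12 = 92 * 99 = 64 mod 133
  k=18: 13^18 = 85 * 36 = 1 mod 133  <- first divisor giving 1
Order = 18

18


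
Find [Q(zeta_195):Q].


The degree equals Euler's totient phi(195).
195 = 3 * 5 * 13
phi(195) = 96

96


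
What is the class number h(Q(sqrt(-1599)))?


K = Q(sqrt(-1599)). d mod 4 = 1, so D = disc(K) = d = -1599
h(K) equals the number of primitive reduced positive-definite forms (a, b, c) = a*x^2 + b*x*y + c*y^2 with b^2 - 4ac = D,
where reduced means |b| <= a <= c, with b >= 0 whenever |b| = a or a = c, and primitive means gcd(a, b, c) = 1.
Reduced forces 3a^2 <= |D| = 1599, so 1 <= a <= 23; b must have the parity of D, and c = (b^2 - D)/(4a) must be an integer >= a.
Enumerate a = 1..23, b in [-a, a]:
  a=1: (1, 1, 400)  [1]
  a=2: (2, -1, 200), (2, 1, 200)  [2]
  a=3: (3, 3, 134)  [1]
  a=4: (4, -1, 100), (4, 1, 100)  [2]
  a=5: (5, -1, 80), (5, 1, 80)  [2]
  a=6: (6, -3, 67), (6, 3, 67)  [2]
  a=7: (7, -5, 58), (7, 5, 58)  [2]
  a=8: (8, -1, 50), (8, 1, 50)  [2]
  a=9: none
  a=10: (10, -9, 42), (10, -1, 40), (10, 1, 40), (10, 9, 42)  [4]
  a=11: none
  a=12: (12, -9, 35), (12, 9, 35)  [2]
  a=13: (13, 13, 34)  [1]
  a=14: (14, -9, 30), (14, -5, 29), (14, 5, 29), (14, 9, 30)  [4]
  a=15: (15, -9, 28), (15, 9, 28)  [2]
  a=16: (16, -1, 25), (16, 1, 25)  [2]
  a=17: (17, -13, 26), (17, 13, 26)  [2]
  a=18: none
  a=19: (19, -15, 24), (19, 15, 24)  [2]
  a=20: (20, -9, 21), (20, 1, 20), (20, 9, 21)  [3]
  a=21..23: none
Total reduced forms: 1 + 2 + 1 + 2 + 2 + 2 + 2 + 2 + 4 + 2 + 1 + 4 + 2 + 2 + 2 + 2 + 3 = 36
h = 36

36


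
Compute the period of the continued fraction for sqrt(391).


Run the CF algorithm for sqrt(391).
a_0 = floor(sqrt(391)) = 19; set m_0=0, q_0=1.
Recurrence: m' = q*a - m,  q' = (d - m'^2)/q,  a' = floor((a_0 + m')/q').
  step 1: m=19, q=30, a=1
  step 2: m=11, q=9, a=3
  step 3: m=16, q=15, a=2
  step 4: m=14, q=13, a=2
  step 5: m=12, q=19, a=1
  step 6: m=7, q=18, a=1
  step 7: m=11, q=15, a=2
  step 8: m=19, q=2, a=19
  step 9: m=19, q=15, a=2
  step 10: m=11, q=18, a=1
  step 11: m=7, q=19, a=1
  step 12: m=12, q=13, a=2
  step 13: m=14, q=15, a=2
  step 14: m=16, q=9, a=3
  step 15: m=11, q=30, a=1
  step 16: m=19, q=1, a=38
a_16 = 2*a_0 = 38, so the period closes here.
sqrt(391) = [19; 1, 3, 2, 2, 1, 1, 2, 19, 2, 1, 1, 2, 2, 3, 1, 38]
Period length = 16

16


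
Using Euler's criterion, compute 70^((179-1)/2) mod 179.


p = 179 is prime and the exponent is (p-1)/2 = 89, so by Euler's criterion 70^89 = (70/179) = +1 or -1 mod 179.
Compute by square-and-multiply:
  89 = 64 + 16 + 8 + 1 (binary 1011001)
  Repeated squaring mod 179: 70^1 = 70, 70^2 = 67, 70^4 = 14, 70^8 = 17, 70^16 = 110, 70^32 = 107, 70^64 = 172
  70^89 = 70^64 * 70^16 * 70^8 * 70^1 = 172 * 110 * 17 * 70 mod 179
    172 * 110 = 18920 = 125 mod 179
    125 * 17 = 2125 = 156 mod 179
    156 * 70 = 10920 = 1 mod 179
  70^89 = 1 mod 179
Result 1: 70 is a quadratic residue mod 179.
70^89 mod 179 = 1

1


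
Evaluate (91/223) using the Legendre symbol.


p = 223 is prime, so compute (91/223) with the reciprocity algorithm (Jacobi-symbol steps: pull out 2s via (2/n), flip via reciprocity, reduce):
  reciprocity: (91/223) -> -(223/91)
  reduce: (41/91)
  reciprocity: (41/91) -> +(91/41)
  reduce: (9/41)
  reciprocity: (9/41) -> +(41/9)
  reduce: (5/9)
  reciprocity: (5/9) -> +(9/5)
  reduce: (4/5)
  pull out 2: (2/5) = -1  (since 5 mod 8 = 5)
  pull out 2: (2/5) = -1  (since 5 mod 8 = 5)
  (1/5) = 1
Product of signs = -1
(91/223) = -1

-1


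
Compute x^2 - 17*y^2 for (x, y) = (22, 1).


x^2 - d*y^2
= 22^2 - 17*1^2
= 484 - 17
= 467

467


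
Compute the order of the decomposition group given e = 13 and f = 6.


|D_P| = e * f
= 13 * 6
= 78

78


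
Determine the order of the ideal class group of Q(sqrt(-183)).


K = Q(sqrt(-183)). d mod 4 = 1, so D = disc(K) = d = -183
h(K) equals the number of primitive reduced positive-definite forms (a, b, c) = a*x^2 + b*x*y + c*y^2 with b^2 - 4ac = D,
where reduced means |b| <= a <= c, with b >= 0 whenever |b| = a or a = c, and primitive means gcd(a, b, c) = 1.
Reduced forces 3a^2 <= |D| = 183, so 1 <= a <= 7; b must have the parity of D, and c = (b^2 - D)/(4a) must be an integer >= a.
Enumerate a = 1..7, b in [-a, a]:
  a=1: (1, 1, 46)  [1]
  a=2: (2, -1, 23), (2, 1, 23)  [2]
  a=3: (3, 3, 16)  [1]
  a=4: (4, -3, 12), (4, 3, 12)  [2]
  a=5: none
  a=6: (6, -3, 8), (6, 3, 8)  [2]
  a=7: none
Total reduced forms: 1 + 2 + 1 + 2 + 2 = 8
h = 8

8


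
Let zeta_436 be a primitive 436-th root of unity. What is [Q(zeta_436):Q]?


The degree equals Euler's totient phi(436).
436 = 2^2 * 109
phi(436) = 216

216


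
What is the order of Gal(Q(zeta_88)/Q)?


|Gal(Q(zeta_88)/Q)| = phi(88)
= 40

40


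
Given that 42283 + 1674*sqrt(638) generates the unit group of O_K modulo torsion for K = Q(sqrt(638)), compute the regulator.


epsilon = 42283 + 1674*sqrt(638)
= 84566.0000
R = ln(84566.0000)
= 11.3453

11.3453
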